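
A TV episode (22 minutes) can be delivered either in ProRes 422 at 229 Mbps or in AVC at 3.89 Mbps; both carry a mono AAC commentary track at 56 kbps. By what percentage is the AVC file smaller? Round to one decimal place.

98.3%

22 min = 1320 s
Audio: 56 kbps = 0.056 Mbps.
ProRes 422: 229.056 Mbps × 1320 s = 302353.9 Mb = 37.794 GB.
AVC: 3.946 Mbps × 1320 s = 5208.7 Mb = 0.651 GB.
Reduction: (1 − 0.651/37.794) × 100 = 98.28%.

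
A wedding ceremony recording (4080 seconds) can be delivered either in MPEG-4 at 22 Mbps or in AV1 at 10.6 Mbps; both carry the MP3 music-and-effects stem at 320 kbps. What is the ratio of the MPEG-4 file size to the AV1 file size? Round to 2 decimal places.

2.04

Audio: 320 kbps = 0.320 Mbps.
MPEG-4: 22.320 Mbps × 4080 s = 91065.6 Mb = 11.383 GB.
AV1: 10.920 Mbps × 4080 s = 44553.6 Mb = 5.569 GB.
Ratio: 11.383 / 5.569 = 2.044.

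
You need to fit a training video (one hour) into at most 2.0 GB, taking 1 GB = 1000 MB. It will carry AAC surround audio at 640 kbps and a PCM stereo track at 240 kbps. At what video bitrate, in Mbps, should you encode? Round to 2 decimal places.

3.56 Mbps

Budget: 2.0 GB = 16000.0 Mb.
1 h = 3600 s
Total bitrate budget: 16000.0 Mb / 3600 s = 4.444 Mbps.
Audio total: 640 + 240 = 880 kbps = 0.880 Mbps.
Video: 4.444 − 0.880 = 3.564 Mbps.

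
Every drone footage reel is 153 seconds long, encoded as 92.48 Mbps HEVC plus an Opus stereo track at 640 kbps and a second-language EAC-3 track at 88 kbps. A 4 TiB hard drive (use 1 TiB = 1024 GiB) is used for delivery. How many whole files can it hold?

Audio total: 640 + 88 = 728 kbps = 0.728 Mbps.
Total bitrate: 93.208 Mbps.
Per item: 93.208 Mbps × 153 s = 14,261 Mb = 1,783 MB.
Capacity: 4 TiB = 35,184,372 Mb; 2467.20 items → 2467 complete.

2467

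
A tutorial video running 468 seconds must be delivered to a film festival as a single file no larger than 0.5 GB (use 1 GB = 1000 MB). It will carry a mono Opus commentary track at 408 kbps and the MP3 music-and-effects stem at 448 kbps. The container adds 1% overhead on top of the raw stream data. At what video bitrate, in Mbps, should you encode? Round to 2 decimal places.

7.61 Mbps

Budget: 0.5 GB = 4000.0 Mb.
Stream payload after overhead: 4000.0 / 1.01 = 3960.4 Mb.
Total bitrate budget: 3960.4 Mb / 468 s = 8.462 Mbps.
Audio total: 408 + 448 = 856 kbps = 0.856 Mbps.
Video: 8.462 − 0.856 = 7.606 Mbps.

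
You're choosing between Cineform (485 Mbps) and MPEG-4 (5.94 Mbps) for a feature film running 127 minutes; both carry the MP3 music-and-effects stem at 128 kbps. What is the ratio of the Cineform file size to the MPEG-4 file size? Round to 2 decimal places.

79.95

127 min = 7620 s
Audio: 128 kbps = 0.128 Mbps.
Cineform: 485.128 Mbps × 7620 s = 3696675.4 Mb = 430.350 GiB.
MPEG-4: 6.068 Mbps × 7620 s = 46238.2 Mb = 5.383 GiB.
Ratio: 430.350 / 5.383 = 79.949.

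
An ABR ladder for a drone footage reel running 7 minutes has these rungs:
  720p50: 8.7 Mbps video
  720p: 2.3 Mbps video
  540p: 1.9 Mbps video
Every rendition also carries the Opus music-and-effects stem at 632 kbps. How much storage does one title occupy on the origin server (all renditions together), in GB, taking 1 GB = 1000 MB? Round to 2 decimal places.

0.78 GB

7 min = 420 s
Audio: 632 kbps = 0.632 Mbps.
Sum of rendition bitrates: (8.7+0.632) + (2.3+0.632) + (1.9+0.632) = 14.796 Mbps.
× 420 s = 6,214 Mb = 776.8 MB = 0.7768 GB.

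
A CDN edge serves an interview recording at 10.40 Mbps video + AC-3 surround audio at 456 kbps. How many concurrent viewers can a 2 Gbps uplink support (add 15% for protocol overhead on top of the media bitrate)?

160

Audio: 456 kbps = 0.456 Mbps.
Per-viewer media rate: 10.856 Mbps.
On the wire with 15% overhead: 12.484 Mbps.
2 Gbps = 2,000 Mbps; 2,000 / 12.484 = 160.20 → 160 viewers.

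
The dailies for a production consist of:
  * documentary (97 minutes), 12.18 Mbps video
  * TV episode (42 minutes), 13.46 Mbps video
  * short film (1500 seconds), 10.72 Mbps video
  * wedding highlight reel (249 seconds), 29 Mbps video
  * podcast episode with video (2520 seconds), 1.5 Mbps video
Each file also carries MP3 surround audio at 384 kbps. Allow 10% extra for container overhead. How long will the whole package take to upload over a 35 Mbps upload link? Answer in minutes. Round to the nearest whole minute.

Audio: 384 kbps = 0.384 Mbps.
documentary: 12.564 Mbps × 5820 s × 1.10 = 80434.7 Mb
TV episode: 13.844 Mbps × 2520 s × 1.10 = 38375.6 Mb
short film: 11.104 Mbps × 1500 s × 1.10 = 18321.6 Mb
wedding highlight reel: 29.384 Mbps × 249 s × 1.10 = 8048.3 Mb
podcast episode with video: 1.884 Mbps × 2520 s × 1.10 = 5222.4 Mb
Total: 150402.6 Mb = 18800.3 MB.
At 35 Mbps: 150402.6 / 35 = 4297 s ≈ 71.6 minutes.

72 minutes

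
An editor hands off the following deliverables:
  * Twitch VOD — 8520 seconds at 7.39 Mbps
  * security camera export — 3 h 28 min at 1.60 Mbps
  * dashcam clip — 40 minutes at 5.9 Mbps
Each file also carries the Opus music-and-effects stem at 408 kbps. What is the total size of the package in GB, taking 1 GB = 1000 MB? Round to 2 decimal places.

Audio: 408 kbps = 0.408 Mbps.
Twitch VOD: 7.798 Mbps × 8520 s = 66439.0 Mb
security camera export: 2.008 Mbps × 12480 s = 25059.8 Mb
dashcam clip: 6.308 Mbps × 2400 s = 15139.2 Mb
Total: 106638.0 Mb = 13329.8 MB.
= 13.33 GB.

13.33 GB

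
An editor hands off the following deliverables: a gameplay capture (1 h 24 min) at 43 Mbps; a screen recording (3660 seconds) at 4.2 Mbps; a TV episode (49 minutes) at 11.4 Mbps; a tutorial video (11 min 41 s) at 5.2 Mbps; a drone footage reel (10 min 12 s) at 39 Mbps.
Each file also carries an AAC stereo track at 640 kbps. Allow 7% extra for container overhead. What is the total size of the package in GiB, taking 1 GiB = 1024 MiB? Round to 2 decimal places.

37.55 GiB

Audio: 640 kbps = 0.640 Mbps.
gameplay capture: 43.640 Mbps × 5040 s × 1.07 = 235341.8 Mb
screen recording: 4.840 Mbps × 3660 s × 1.07 = 18954.4 Mb
TV episode: 12.040 Mbps × 2940 s × 1.07 = 37875.4 Mb
tutorial video: 5.840 Mbps × 701 s × 1.07 = 4380.4 Mb
drone footage reel: 39.640 Mbps × 612 s × 1.07 = 25957.9 Mb
Total: 322509.9 Mb = 40313.7 MB.
= 37.55 GiB.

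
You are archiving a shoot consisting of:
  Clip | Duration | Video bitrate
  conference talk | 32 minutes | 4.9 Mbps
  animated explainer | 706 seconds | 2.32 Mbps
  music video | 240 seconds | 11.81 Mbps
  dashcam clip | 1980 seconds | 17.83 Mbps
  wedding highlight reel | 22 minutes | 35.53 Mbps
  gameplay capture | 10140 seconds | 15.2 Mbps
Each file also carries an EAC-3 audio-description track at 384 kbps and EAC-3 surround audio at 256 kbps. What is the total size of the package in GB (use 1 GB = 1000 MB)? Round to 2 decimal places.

Audio total: 384 + 256 = 640 kbps = 0.640 Mbps.
conference talk: 5.540 Mbps × 1920 s = 10636.8 Mb
animated explainer: 2.960 Mbps × 706 s = 2089.8 Mb
music video: 12.450 Mbps × 240 s = 2988.0 Mb
dashcam clip: 18.470 Mbps × 1980 s = 36570.6 Mb
wedding highlight reel: 36.170 Mbps × 1320 s = 47744.4 Mb
gameplay capture: 15.840 Mbps × 10140 s = 160617.6 Mb
Total: 260647.2 Mb = 32580.9 MB.
= 32.58 GB.

32.58 GB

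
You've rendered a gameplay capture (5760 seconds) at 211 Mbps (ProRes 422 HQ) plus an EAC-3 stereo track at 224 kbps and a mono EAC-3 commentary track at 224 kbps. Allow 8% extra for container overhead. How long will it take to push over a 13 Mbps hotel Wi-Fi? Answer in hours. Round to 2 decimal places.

Audio total: 224 + 224 = 448 kbps = 0.448 Mbps.
Total bitrate: 211.448 Mbps.
File: 211.448 Mbps × 5760 s = 1217940.5 Mb.
With 8% container overhead: ×1.08. → 1315375.7 Mb.
At 13 Mbps: 1315375.7 / 13 = 101182.7 s ≈ 28.1 hours.

28.11 hours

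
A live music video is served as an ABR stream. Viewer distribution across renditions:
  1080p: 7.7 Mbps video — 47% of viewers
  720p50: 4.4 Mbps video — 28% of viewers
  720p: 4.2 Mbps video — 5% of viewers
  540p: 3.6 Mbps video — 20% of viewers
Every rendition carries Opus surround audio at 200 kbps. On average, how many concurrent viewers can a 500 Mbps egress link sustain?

83

Audio: 200 kbps = 0.200 Mbps.
Average per-viewer bitrate: 0.47×7.900 + 0.28×4.600 + 0.05×4.400 + 0.20×3.800 = 5.981 Mbps.
500 Mbps = 500.0 Mbps; 500.0 / 5.981 = 83.60 → 83.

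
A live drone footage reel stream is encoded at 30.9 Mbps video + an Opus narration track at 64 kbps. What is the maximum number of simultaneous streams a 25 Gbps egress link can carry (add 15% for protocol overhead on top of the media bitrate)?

702

Audio: 64 kbps = 0.064 Mbps.
Per-viewer media rate: 30.964 Mbps.
On the wire with 15% overhead: 35.609 Mbps.
25 Gbps = 25,000 Mbps; 25,000 / 35.609 = 702.08 → 702 viewers.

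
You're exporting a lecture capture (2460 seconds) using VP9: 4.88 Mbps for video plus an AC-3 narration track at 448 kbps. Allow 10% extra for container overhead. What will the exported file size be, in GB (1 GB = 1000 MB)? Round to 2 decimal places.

1.80 GB

Audio: 448 kbps = 0.448 Mbps.
Total bitrate: 4.88 + 0.448 = 5.328 Mbps.
Stream data: 5.328 Mbps × 2460 s = 13106.9 Mb.
With 10% container overhead: ×1.10.
14,418 Mb ÷ 8 = 1,802 MB → 1.802 GB.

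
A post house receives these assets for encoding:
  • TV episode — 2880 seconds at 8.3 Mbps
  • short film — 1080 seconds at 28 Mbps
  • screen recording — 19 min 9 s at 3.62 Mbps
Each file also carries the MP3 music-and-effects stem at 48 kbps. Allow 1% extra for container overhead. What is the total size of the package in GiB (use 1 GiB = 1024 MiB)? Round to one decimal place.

Audio: 48 kbps = 0.048 Mbps.
TV episode: 8.348 Mbps × 2880 s × 1.01 = 24282.7 Mb
short film: 28.048 Mbps × 1080 s × 1.01 = 30594.8 Mb
screen recording: 3.668 Mbps × 1149 s × 1.01 = 4256.7 Mb
Total: 59134.1 Mb = 7391.8 MB.
= 6.884 GiB.

6.9 GiB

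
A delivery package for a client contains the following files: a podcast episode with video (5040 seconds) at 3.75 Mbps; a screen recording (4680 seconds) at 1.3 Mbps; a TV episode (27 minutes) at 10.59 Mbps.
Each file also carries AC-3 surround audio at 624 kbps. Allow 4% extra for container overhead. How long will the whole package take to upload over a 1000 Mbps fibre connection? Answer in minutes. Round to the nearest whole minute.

1 minutes

Audio: 624 kbps = 0.624 Mbps.
podcast episode with video: 4.374 Mbps × 5040 s × 1.04 = 22926.8 Mb
screen recording: 1.924 Mbps × 4680 s × 1.04 = 9364.5 Mb
TV episode: 11.214 Mbps × 1620 s × 1.04 = 18893.3 Mb
Total: 51184.6 Mb = 6398.1 MB.
At 1000 Mbps: 51184.6 / 1000 = 51 s ≈ 0.853 minutes.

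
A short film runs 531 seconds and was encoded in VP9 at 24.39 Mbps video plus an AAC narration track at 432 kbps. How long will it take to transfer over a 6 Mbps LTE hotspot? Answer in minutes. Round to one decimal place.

Audio: 432 kbps = 0.432 Mbps.
Total bitrate: 24.822 Mbps.
File: 24.822 Mbps × 531 s = 13180.5 Mb.
At 6 Mbps: 13180.5 / 6 = 2196.7 s ≈ 36.6 minutes.

36.6 minutes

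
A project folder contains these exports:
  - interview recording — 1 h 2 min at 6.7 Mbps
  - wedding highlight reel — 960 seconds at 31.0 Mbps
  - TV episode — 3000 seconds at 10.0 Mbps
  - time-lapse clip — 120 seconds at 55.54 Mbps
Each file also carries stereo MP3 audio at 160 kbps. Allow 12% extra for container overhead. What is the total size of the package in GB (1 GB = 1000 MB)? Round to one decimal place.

Audio: 160 kbps = 0.160 Mbps.
interview recording: 6.860 Mbps × 3720 s × 1.12 = 28581.5 Mb
wedding highlight reel: 31.160 Mbps × 960 s × 1.12 = 33503.2 Mb
TV episode: 10.160 Mbps × 3000 s × 1.12 = 34137.6 Mb
time-lapse clip: 55.700 Mbps × 120 s × 1.12 = 7486.1 Mb
Total: 103708.4 Mb = 12963.6 MB.
= 12.96 GB.

13.0 GB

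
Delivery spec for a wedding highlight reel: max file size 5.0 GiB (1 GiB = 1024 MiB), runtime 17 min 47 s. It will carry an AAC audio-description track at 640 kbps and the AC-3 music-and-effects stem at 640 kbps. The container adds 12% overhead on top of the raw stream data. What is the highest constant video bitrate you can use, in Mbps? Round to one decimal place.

Budget: 5.0 GiB = 42949.7 Mb.
Stream payload after overhead: 42949.7 / 1.12 = 38347.9 Mb.
17 min 47 s = 1067 s
Total bitrate budget: 38347.9 Mb / 1067 s = 35.940 Mbps.
Audio total: 640 + 640 = 1280 kbps = 1.280 Mbps.
Video: 35.940 − 1.280 = 34.660 Mbps.

34.7 Mbps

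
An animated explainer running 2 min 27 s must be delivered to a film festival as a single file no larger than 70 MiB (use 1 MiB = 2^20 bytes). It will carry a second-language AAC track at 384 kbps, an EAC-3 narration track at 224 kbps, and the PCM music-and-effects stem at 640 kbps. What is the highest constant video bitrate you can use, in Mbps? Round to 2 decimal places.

2.75 Mbps

Budget: 70 MiB = 587.2 Mb.
2 min 27 s = 147 s
Total bitrate budget: 587.2 Mb / 147 s = 3.995 Mbps.
Audio total: 384 + 224 + 640 = 1248 kbps = 1.248 Mbps.
Video: 3.995 − 1.248 = 2.747 Mbps.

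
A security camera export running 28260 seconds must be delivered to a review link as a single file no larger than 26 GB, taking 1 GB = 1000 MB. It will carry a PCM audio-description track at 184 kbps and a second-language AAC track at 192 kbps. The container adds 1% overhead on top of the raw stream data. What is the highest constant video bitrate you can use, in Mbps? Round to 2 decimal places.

Budget: 26 GB = 208000.0 Mb.
Stream payload after overhead: 208000.0 / 1.01 = 205940.6 Mb.
Total bitrate budget: 205940.6 Mb / 28260 s = 7.287 Mbps.
Audio total: 184 + 192 = 376 kbps = 0.376 Mbps.
Video: 7.287 − 0.376 = 6.911 Mbps.

6.91 Mbps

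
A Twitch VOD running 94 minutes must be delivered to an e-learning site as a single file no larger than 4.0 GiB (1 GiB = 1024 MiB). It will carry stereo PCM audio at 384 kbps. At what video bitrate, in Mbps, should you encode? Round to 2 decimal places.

Budget: 4.0 GiB = 34359.7 Mb.
94 min = 5640 s
Total bitrate budget: 34359.7 Mb / 5640 s = 6.092 Mbps.
Audio: 384 kbps = 0.384 Mbps.
Video: 6.092 − 0.384 = 5.708 Mbps.

5.71 Mbps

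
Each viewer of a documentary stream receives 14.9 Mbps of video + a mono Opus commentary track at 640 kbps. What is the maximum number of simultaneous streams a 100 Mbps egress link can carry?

6

Audio: 640 kbps = 0.640 Mbps.
Per-viewer media rate: 15.540 Mbps.
100 Mbps = 100.0 Mbps; 100.0 / 15.540 = 6.44 → 6 viewers.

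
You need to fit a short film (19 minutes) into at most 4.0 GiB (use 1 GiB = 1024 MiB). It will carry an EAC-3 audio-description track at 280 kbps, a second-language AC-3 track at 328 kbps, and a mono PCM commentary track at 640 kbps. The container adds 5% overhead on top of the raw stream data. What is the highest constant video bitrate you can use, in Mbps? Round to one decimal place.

Budget: 4.0 GiB = 34359.7 Mb.
Stream payload after overhead: 34359.7 / 1.05 = 32723.6 Mb.
19 min = 1140 s
Total bitrate budget: 32723.6 Mb / 1140 s = 28.705 Mbps.
Audio total: 280 + 328 + 640 = 1248 kbps = 1.248 Mbps.
Video: 28.705 − 1.248 = 27.457 Mbps.

27.5 Mbps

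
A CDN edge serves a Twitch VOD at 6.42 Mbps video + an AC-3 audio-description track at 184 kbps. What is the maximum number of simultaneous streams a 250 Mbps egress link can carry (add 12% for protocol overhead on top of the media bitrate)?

Audio: 184 kbps = 0.184 Mbps.
Per-viewer media rate: 6.604 Mbps.
On the wire with 12% overhead: 7.396 Mbps.
250 Mbps = 250.0 Mbps; 250.0 / 7.396 = 33.80 → 33 viewers.

33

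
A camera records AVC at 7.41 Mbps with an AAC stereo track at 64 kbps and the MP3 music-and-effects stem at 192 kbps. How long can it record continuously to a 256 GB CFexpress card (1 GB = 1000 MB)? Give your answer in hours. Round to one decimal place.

Audio total: 64 + 192 = 256 kbps = 0.256 Mbps.
Total bitrate: 7.41 + 0.256 = 7.666 Mbps.
Capacity: 256 GB = 2,048,000 Mb.
Recording time: 2,048,000 / 7.666 = 267,154 s ≈ 74.2 hours.

74.2 hours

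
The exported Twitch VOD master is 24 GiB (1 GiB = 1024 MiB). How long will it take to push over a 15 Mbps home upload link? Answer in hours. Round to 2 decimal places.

3.82 hours

File: 24 GiB = 206158.4 Mb.
At 15 Mbps: 206158.4 / 15 = 13743.9 s ≈ 3.82 hours.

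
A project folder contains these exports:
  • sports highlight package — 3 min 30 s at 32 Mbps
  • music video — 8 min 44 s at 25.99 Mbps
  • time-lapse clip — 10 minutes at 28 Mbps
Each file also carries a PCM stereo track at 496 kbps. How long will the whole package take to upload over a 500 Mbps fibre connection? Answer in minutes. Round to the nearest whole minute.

1 minutes

Audio: 496 kbps = 0.496 Mbps.
sports highlight package: 32.496 Mbps × 210 s = 6824.2 Mb
music video: 26.486 Mbps × 524 s = 13878.7 Mb
time-lapse clip: 28.496 Mbps × 600 s = 17097.6 Mb
Total: 37800.4 Mb = 4725.1 MB.
At 500 Mbps: 37800.4 / 500 = 76 s ≈ 1.26 minutes.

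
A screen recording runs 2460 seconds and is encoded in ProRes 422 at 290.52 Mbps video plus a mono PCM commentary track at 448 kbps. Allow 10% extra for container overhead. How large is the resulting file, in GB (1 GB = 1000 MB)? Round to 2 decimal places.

Audio: 448 kbps = 0.448 Mbps.
Total bitrate: 290.52 + 0.448 = 290.968 Mbps.
Stream data: 290.968 Mbps × 2460 s = 715781.3 Mb.
With 10% container overhead: ×1.10.
787,359 Mb ÷ 8 = 98,420 MB → 98.42 GB.

98.42 GB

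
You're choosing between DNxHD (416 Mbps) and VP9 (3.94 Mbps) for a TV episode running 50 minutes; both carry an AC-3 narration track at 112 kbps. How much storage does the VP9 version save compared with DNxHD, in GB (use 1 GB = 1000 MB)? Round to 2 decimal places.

50 min = 3000 s
Audio: 112 kbps = 0.112 Mbps.
DNxHD: 416.112 Mbps × 3000 s = 1248336.0 Mb = 156.042 GB.
VP9: 4.052 Mbps × 3000 s = 12156.0 Mb = 1.520 GB.
Saving: 156.042 − 1.520 = 154.523 GB.

154.52 GB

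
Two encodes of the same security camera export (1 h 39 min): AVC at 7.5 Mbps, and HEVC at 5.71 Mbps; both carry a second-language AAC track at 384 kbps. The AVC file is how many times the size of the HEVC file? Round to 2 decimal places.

1.29

1 h 39 min = 99 min = 5940 s
Audio: 384 kbps = 0.384 Mbps.
AVC: 7.884 Mbps × 5940 s = 46831.0 Mb = 5.854 GB.
HEVC: 6.094 Mbps × 5940 s = 36198.4 Mb = 4.525 GB.
Ratio: 5.854 / 4.525 = 1.294.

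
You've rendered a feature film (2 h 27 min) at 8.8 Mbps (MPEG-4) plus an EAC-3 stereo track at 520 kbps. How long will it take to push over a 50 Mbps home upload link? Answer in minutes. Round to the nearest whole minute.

27 minutes

2 h 27 min = 147 min = 8820 s
Audio: 520 kbps = 0.520 Mbps.
Total bitrate: 9.320 Mbps.
File: 9.320 Mbps × 8820 s = 82202.4 Mb.
At 50 Mbps: 82202.4 / 50 = 1644.0 s ≈ 27.4 minutes.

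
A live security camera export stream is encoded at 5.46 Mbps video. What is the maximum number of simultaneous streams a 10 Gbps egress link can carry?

10 Gbps = 10,000 Mbps; 10,000 / 5.460 = 1831.50 → 1831 viewers.

1831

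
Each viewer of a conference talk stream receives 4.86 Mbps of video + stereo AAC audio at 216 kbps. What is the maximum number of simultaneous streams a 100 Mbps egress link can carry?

Audio: 216 kbps = 0.216 Mbps.
Per-viewer media rate: 5.076 Mbps.
100 Mbps = 100.0 Mbps; 100.0 / 5.076 = 19.70 → 19 viewers.

19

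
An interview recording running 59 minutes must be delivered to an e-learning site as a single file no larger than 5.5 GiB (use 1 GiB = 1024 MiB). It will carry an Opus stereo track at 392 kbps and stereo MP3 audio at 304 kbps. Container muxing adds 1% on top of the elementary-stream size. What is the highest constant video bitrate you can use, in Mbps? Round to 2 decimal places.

Budget: 5.5 GiB = 47244.6 Mb.
Stream payload after overhead: 47244.6 / 1.01 = 46776.9 Mb.
59 min = 3540 s
Total bitrate budget: 46776.9 Mb / 3540 s = 13.214 Mbps.
Audio total: 392 + 304 = 696 kbps = 0.696 Mbps.
Video: 13.214 − 0.696 = 12.518 Mbps.

12.52 Mbps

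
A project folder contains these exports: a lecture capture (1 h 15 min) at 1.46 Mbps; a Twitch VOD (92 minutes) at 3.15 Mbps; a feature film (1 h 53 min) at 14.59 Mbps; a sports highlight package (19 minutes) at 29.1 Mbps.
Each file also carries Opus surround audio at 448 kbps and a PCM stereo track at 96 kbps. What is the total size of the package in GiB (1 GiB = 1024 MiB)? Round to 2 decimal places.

19.30 GiB

Audio total: 448 + 96 = 544 kbps = 0.544 Mbps.
lecture capture: 2.004 Mbps × 4500 s = 9018.0 Mb
Twitch VOD: 3.694 Mbps × 5520 s = 20390.9 Mb
feature film: 15.134 Mbps × 6780 s = 102608.5 Mb
sports highlight package: 29.644 Mbps × 1140 s = 33794.2 Mb
Total: 165811.6 Mb = 20726.4 MB.
= 19.30 GiB.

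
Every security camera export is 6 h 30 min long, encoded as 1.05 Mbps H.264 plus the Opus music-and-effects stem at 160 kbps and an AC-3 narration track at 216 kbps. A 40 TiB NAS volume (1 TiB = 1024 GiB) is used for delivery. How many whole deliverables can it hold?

10544

6 h 30 min = 390 min = 23400 s
Audio total: 160 + 216 = 376 kbps = 0.376 Mbps.
Total bitrate: 1.426 Mbps.
Per item: 1.426 Mbps × 23400 s = 33,368 Mb = 4,171 MB.
Capacity: 40 TiB = 351,843,721 Mb; 10544.22 items → 10544 complete.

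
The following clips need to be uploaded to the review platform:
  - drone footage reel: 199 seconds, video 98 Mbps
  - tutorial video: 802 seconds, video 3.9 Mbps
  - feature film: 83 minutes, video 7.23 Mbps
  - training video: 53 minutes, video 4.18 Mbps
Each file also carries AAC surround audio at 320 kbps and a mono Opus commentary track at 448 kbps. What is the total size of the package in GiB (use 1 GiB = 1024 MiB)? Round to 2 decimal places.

9.19 GiB

Audio total: 320 + 448 = 768 kbps = 0.768 Mbps.
drone footage reel: 98.768 Mbps × 199 s = 19654.8 Mb
tutorial video: 4.668 Mbps × 802 s = 3743.7 Mb
feature film: 7.998 Mbps × 4980 s = 39830.0 Mb
training video: 4.948 Mbps × 3180 s = 15734.6 Mb
Total: 78963.2 Mb = 9870.4 MB.
= 9.193 GiB.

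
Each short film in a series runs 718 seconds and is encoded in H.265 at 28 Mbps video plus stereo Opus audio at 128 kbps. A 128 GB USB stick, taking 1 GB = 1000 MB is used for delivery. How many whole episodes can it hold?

50

Audio: 128 kbps = 0.128 Mbps.
Total bitrate: 28.128 Mbps.
Per item: 28.128 Mbps × 718 s = 20,196 Mb = 2,524 MB.
Capacity: 128 GB = 1,024,000 Mb; 50.70 items → 50 complete.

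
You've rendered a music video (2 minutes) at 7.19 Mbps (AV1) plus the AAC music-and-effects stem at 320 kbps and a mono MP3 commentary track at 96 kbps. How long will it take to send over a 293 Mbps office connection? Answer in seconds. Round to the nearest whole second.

3 seconds

2 min = 120 s
Audio total: 320 + 96 = 416 kbps = 0.416 Mbps.
Total bitrate: 7.606 Mbps.
File: 7.606 Mbps × 120 s = 912.7 Mb.
At 293 Mbps: 912.7 / 293 = 3.1 s ≈ 3.12 seconds.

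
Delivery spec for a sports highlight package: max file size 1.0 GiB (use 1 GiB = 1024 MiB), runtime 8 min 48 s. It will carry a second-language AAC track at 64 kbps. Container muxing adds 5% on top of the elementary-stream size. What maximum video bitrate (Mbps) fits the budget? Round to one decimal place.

Budget: 1.0 GiB = 8589.9 Mb.
Stream payload after overhead: 8589.9 / 1.05 = 8180.9 Mb.
8 min 48 s = 528 s
Total bitrate budget: 8180.9 Mb / 528 s = 15.494 Mbps.
Audio: 64 kbps = 0.064 Mbps.
Video: 15.494 − 0.064 = 15.430 Mbps.

15.4 Mbps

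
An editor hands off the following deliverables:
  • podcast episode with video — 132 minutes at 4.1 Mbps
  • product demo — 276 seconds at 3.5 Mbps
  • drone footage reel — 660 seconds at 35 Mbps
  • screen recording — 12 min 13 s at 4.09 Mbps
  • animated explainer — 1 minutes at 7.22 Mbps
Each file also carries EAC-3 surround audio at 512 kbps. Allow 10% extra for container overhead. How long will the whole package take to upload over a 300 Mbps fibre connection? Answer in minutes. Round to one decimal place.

Audio: 512 kbps = 0.512 Mbps.
podcast episode with video: 4.612 Mbps × 7920 s × 1.10 = 40179.7 Mb
product demo: 4.012 Mbps × 276 s × 1.10 = 1218.0 Mb
drone footage reel: 35.512 Mbps × 660 s × 1.10 = 25781.7 Mb
screen recording: 4.602 Mbps × 733 s × 1.10 = 3710.6 Mb
animated explainer: 7.732 Mbps × 60 s × 1.10 = 510.3 Mb
Total: 71400.4 Mb = 8925.1 MB.
At 300 Mbps: 71400.4 / 300 = 238 s ≈ 3.97 minutes.

4.0 minutes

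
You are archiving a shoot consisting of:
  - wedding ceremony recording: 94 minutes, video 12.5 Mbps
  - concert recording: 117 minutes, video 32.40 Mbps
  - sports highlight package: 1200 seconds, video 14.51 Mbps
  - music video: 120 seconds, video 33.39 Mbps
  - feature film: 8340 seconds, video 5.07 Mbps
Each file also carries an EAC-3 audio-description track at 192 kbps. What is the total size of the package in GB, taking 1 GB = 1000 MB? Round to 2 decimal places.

Audio: 192 kbps = 0.192 Mbps.
wedding ceremony recording: 12.692 Mbps × 5640 s = 71582.9 Mb
concert recording: 32.592 Mbps × 7020 s = 228795.8 Mb
sports highlight package: 14.702 Mbps × 1200 s = 17642.4 Mb
music video: 33.582 Mbps × 120 s = 4029.8 Mb
feature film: 5.262 Mbps × 8340 s = 43885.1 Mb
Total: 365936.0 Mb = 45742.0 MB.
= 45.74 GB.

45.74 GB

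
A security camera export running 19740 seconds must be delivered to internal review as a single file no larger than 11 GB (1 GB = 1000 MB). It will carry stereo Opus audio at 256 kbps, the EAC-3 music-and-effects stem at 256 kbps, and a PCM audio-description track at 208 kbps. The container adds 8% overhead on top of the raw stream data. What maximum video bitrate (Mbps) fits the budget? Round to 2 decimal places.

Budget: 11 GB = 88000.0 Mb.
Stream payload after overhead: 88000.0 / 1.08 = 81481.5 Mb.
Total bitrate budget: 81481.5 Mb / 19740 s = 4.128 Mbps.
Audio total: 256 + 256 + 208 = 720 kbps = 0.720 Mbps.
Video: 4.128 − 0.720 = 3.408 Mbps.

3.41 Mbps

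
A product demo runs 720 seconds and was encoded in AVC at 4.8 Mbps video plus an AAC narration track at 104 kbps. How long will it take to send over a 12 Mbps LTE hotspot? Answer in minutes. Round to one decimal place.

4.9 minutes

Audio: 104 kbps = 0.104 Mbps.
Total bitrate: 4.904 Mbps.
File: 4.904 Mbps × 720 s = 3530.9 Mb.
At 12 Mbps: 3530.9 / 12 = 294.2 s ≈ 4.9 minutes.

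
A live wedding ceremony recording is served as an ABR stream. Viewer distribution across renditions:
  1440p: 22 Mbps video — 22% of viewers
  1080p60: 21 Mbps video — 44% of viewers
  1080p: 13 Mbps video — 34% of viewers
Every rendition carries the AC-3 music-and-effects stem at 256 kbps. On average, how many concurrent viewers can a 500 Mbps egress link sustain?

Audio: 256 kbps = 0.256 Mbps.
Average per-viewer bitrate: 0.22×22.256 + 0.44×21.256 + 0.34×13.256 = 18.756 Mbps.
500 Mbps = 500.0 Mbps; 500.0 / 18.756 = 26.66 → 26.

26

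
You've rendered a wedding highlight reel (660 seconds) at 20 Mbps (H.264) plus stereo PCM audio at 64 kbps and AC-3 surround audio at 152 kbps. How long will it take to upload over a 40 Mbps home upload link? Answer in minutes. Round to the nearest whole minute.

Audio total: 64 + 152 = 216 kbps = 0.216 Mbps.
Total bitrate: 20.216 Mbps.
File: 20.216 Mbps × 660 s = 13342.6 Mb.
At 40 Mbps: 13342.6 / 40 = 333.6 s ≈ 5.56 minutes.

6 minutes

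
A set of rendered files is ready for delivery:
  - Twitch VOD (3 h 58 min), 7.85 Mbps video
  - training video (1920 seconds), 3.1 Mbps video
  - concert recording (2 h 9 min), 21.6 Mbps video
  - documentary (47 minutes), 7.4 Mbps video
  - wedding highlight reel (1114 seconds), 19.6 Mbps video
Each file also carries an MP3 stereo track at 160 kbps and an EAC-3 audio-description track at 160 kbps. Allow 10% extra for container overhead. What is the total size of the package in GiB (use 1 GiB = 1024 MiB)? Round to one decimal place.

43.1 GiB

Audio total: 160 + 160 = 320 kbps = 0.320 Mbps.
Twitch VOD: 8.170 Mbps × 14280 s × 1.10 = 128334.4 Mb
training video: 3.420 Mbps × 1920 s × 1.10 = 7223.0 Mb
concert recording: 21.920 Mbps × 7740 s × 1.10 = 186626.9 Mb
documentary: 7.720 Mbps × 2820 s × 1.10 = 23947.4 Mb
wedding highlight reel: 19.920 Mbps × 1114 s × 1.10 = 24410.0 Mb
Total: 370541.7 Mb = 46317.7 MB.
= 43.14 GiB.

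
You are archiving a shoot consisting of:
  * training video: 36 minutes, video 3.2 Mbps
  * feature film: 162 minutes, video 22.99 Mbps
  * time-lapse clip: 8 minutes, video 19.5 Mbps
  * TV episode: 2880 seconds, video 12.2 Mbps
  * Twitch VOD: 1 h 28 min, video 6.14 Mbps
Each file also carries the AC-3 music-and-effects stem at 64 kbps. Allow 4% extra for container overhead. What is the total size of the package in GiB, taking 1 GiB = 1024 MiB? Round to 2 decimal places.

Audio: 64 kbps = 0.064 Mbps.
training video: 3.264 Mbps × 2160 s × 1.04 = 7332.2 Mb
feature film: 23.054 Mbps × 9720 s × 1.04 = 233048.3 Mb
time-lapse clip: 19.564 Mbps × 480 s × 1.04 = 9766.3 Mb
TV episode: 12.264 Mbps × 2880 s × 1.04 = 36733.1 Mb
Twitch VOD: 6.204 Mbps × 5280 s × 1.04 = 34067.4 Mb
Total: 320947.4 Mb = 40118.4 MB.
= 37.36 GiB.

37.36 GiB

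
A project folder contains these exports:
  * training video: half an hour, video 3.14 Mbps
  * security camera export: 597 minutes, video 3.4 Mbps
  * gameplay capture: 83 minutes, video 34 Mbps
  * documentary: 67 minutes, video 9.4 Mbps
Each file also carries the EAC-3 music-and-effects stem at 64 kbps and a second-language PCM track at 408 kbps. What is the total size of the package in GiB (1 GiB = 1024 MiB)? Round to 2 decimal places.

41.51 GiB

Audio total: 64 + 408 = 472 kbps = 0.472 Mbps.
training video: 3.612 Mbps × 1800 s = 6501.6 Mb
security camera export: 3.872 Mbps × 35820 s = 138695.0 Mb
gameplay capture: 34.472 Mbps × 4980 s = 171670.6 Mb
documentary: 9.872 Mbps × 4020 s = 39685.4 Mb
Total: 356552.6 Mb = 44569.1 MB.
= 41.51 GiB.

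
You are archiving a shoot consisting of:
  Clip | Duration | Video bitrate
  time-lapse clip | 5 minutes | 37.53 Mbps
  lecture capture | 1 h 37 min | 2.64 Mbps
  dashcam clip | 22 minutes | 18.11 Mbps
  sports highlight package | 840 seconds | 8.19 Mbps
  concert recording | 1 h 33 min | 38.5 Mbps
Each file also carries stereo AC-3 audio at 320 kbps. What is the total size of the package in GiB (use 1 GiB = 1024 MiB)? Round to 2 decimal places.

32.21 GiB

Audio: 320 kbps = 0.320 Mbps.
time-lapse clip: 37.850 Mbps × 300 s = 11355.0 Mb
lecture capture: 2.960 Mbps × 5820 s = 17227.2 Mb
dashcam clip: 18.430 Mbps × 1320 s = 24327.6 Mb
sports highlight package: 8.510 Mbps × 840 s = 7148.4 Mb
concert recording: 38.820 Mbps × 5580 s = 216615.6 Mb
Total: 276673.8 Mb = 34584.2 MB.
= 32.21 GiB.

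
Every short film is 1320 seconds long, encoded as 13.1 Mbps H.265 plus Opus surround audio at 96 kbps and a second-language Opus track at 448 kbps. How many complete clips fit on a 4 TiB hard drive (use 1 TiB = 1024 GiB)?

Audio total: 96 + 448 = 544 kbps = 0.544 Mbps.
Total bitrate: 13.644 Mbps.
Per item: 13.644 Mbps × 1320 s = 18,010 Mb = 2,251 MB.
Capacity: 4 TiB = 35,184,372 Mb; 1953.59 items → 1953 complete.

1953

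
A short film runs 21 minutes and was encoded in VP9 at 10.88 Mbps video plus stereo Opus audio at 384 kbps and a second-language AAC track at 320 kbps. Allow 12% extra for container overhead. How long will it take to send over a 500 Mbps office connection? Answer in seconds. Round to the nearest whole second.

21 min = 1260 s
Audio total: 384 + 320 = 704 kbps = 0.704 Mbps.
Total bitrate: 11.584 Mbps.
File: 11.584 Mbps × 1260 s = 14595.8 Mb.
With 12% container overhead: ×1.12. → 16347.3 Mb.
At 500 Mbps: 16347.3 / 500 = 32.7 s ≈ 32.7 seconds.

33 seconds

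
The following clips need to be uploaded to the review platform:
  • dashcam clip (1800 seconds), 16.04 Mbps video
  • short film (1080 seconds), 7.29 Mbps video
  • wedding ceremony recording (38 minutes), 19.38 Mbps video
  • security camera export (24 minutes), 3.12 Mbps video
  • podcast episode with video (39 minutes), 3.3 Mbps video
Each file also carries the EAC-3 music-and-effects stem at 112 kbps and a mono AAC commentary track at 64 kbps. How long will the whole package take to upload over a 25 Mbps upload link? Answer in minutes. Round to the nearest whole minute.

63 minutes

Audio total: 112 + 64 = 176 kbps = 0.176 Mbps.
dashcam clip: 16.216 Mbps × 1800 s = 29188.8 Mb
short film: 7.466 Mbps × 1080 s = 8063.3 Mb
wedding ceremony recording: 19.556 Mbps × 2280 s = 44587.7 Mb
security camera export: 3.296 Mbps × 1440 s = 4746.2 Mb
podcast episode with video: 3.476 Mbps × 2340 s = 8133.8 Mb
Total: 94719.8 Mb = 11840.0 MB.
At 25 Mbps: 94719.8 / 25 = 3789 s ≈ 63.1 minutes.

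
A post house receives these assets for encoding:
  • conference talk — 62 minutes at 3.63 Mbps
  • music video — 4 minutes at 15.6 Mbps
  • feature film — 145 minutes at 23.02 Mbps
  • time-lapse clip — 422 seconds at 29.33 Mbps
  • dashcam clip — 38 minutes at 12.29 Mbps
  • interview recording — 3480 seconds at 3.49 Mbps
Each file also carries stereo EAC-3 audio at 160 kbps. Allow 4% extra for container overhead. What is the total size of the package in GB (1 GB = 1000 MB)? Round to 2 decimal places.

35.50 GB

Audio: 160 kbps = 0.160 Mbps.
conference talk: 3.790 Mbps × 3720 s × 1.04 = 14662.8 Mb
music video: 15.760 Mbps × 240 s × 1.04 = 3933.7 Mb
feature film: 23.180 Mbps × 8700 s × 1.04 = 209732.6 Mb
time-lapse clip: 29.490 Mbps × 422 s × 1.04 = 12942.6 Mb
dashcam clip: 12.450 Mbps × 2280 s × 1.04 = 29521.4 Mb
interview recording: 3.650 Mbps × 3480 s × 1.04 = 13210.1 Mb
Total: 284003.2 Mb = 35500.4 MB.
= 35.50 GB.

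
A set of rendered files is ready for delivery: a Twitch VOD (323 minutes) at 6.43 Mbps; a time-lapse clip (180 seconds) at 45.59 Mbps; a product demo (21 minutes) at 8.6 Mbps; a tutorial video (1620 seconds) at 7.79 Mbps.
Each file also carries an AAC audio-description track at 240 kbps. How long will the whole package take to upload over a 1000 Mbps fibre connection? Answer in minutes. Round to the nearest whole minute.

3 minutes

Audio: 240 kbps = 0.240 Mbps.
Twitch VOD: 6.670 Mbps × 19380 s = 129264.6 Mb
time-lapse clip: 45.830 Mbps × 180 s = 8249.4 Mb
product demo: 8.840 Mbps × 1260 s = 11138.4 Mb
tutorial video: 8.030 Mbps × 1620 s = 13008.6 Mb
Total: 161661.0 Mb = 20207.6 MB.
At 1000 Mbps: 161661.0 / 1000 = 162 s ≈ 2.69 minutes.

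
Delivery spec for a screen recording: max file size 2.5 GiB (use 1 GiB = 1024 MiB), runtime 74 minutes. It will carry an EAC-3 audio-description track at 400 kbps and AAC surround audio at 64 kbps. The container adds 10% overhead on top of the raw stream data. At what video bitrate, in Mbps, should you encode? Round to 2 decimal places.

Budget: 2.5 GiB = 21474.8 Mb.
Stream payload after overhead: 21474.8 / 1.10 = 19522.6 Mb.
74 min = 4440 s
Total bitrate budget: 19522.6 Mb / 4440 s = 4.397 Mbps.
Audio total: 400 + 64 = 464 kbps = 0.464 Mbps.
Video: 4.397 − 0.464 = 3.933 Mbps.

3.93 Mbps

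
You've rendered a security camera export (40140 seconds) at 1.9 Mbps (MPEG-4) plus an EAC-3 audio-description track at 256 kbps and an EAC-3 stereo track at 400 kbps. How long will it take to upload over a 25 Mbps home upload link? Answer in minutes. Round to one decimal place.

68.4 minutes

Audio total: 256 + 400 = 656 kbps = 0.656 Mbps.
Total bitrate: 2.556 Mbps.
File: 2.556 Mbps × 40140 s = 102597.8 Mb.
At 25 Mbps: 102597.8 / 25 = 4103.9 s ≈ 68.4 minutes.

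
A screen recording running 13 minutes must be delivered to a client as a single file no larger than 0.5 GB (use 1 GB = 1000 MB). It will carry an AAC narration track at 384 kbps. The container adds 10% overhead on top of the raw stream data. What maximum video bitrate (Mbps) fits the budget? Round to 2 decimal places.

Budget: 0.5 GB = 4000.0 Mb.
Stream payload after overhead: 4000.0 / 1.10 = 3636.4 Mb.
13 min = 780 s
Total bitrate budget: 3636.4 Mb / 780 s = 4.662 Mbps.
Audio: 384 kbps = 0.384 Mbps.
Video: 4.662 − 0.384 = 4.278 Mbps.

4.28 Mbps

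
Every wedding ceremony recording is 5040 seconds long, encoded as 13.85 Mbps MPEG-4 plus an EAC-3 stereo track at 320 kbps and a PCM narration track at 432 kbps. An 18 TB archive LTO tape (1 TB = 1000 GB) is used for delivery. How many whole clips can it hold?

1956

Audio total: 320 + 432 = 752 kbps = 0.752 Mbps.
Total bitrate: 14.602 Mbps.
Per item: 14.602 Mbps × 5040 s = 73,594 Mb = 9,199 MB.
Capacity: 18 TB = 144,000,000 Mb; 1956.68 items → 1956 complete.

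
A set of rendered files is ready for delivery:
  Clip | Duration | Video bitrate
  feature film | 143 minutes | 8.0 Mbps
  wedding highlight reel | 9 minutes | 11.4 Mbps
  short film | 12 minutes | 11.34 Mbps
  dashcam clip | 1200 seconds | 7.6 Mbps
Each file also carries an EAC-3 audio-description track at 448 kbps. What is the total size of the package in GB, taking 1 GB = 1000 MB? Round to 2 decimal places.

Audio: 448 kbps = 0.448 Mbps.
feature film: 8.448 Mbps × 8580 s = 72483.8 Mb
wedding highlight reel: 11.848 Mbps × 540 s = 6397.9 Mb
short film: 11.788 Mbps × 720 s = 8487.4 Mb
dashcam clip: 8.048 Mbps × 1200 s = 9657.6 Mb
Total: 97026.7 Mb = 12128.3 MB.
= 12.13 GB.

12.13 GB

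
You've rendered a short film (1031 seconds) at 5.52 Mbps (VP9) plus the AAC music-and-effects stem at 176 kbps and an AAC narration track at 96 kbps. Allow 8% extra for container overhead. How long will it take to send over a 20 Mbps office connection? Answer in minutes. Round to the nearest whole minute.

5 minutes

Audio total: 176 + 96 = 272 kbps = 0.272 Mbps.
Total bitrate: 5.792 Mbps.
File: 5.792 Mbps × 1031 s = 5971.6 Mb.
With 8% container overhead: ×1.08. → 6449.3 Mb.
At 20 Mbps: 6449.3 / 20 = 322.5 s ≈ 5.37 minutes.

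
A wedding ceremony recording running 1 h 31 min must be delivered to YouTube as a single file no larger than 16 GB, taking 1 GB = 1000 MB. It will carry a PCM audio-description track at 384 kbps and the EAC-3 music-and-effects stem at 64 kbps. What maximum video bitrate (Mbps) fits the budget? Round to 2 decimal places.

23.00 Mbps

Budget: 16 GB = 128000.0 Mb.
1 h 31 min = 91 min = 5460 s
Total bitrate budget: 128000.0 Mb / 5460 s = 23.443 Mbps.
Audio total: 384 + 64 = 448 kbps = 0.448 Mbps.
Video: 23.443 − 0.448 = 22.995 Mbps.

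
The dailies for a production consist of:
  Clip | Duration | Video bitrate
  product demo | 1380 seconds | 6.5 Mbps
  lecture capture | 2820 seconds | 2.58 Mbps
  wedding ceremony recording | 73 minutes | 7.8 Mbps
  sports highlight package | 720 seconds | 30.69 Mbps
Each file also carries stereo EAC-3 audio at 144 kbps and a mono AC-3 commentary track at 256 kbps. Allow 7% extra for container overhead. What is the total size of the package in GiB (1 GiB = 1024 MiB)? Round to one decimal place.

9.5 GiB

Audio total: 144 + 256 = 400 kbps = 0.400 Mbps.
product demo: 6.900 Mbps × 1380 s × 1.07 = 10188.5 Mb
lecture capture: 2.980 Mbps × 2820 s × 1.07 = 8991.9 Mb
wedding ceremony recording: 8.200 Mbps × 4380 s × 1.07 = 38430.1 Mb
sports highlight package: 31.090 Mbps × 720 s × 1.07 = 23951.7 Mb
Total: 81562.2 Mb = 10195.3 MB.
= 9.495 GiB.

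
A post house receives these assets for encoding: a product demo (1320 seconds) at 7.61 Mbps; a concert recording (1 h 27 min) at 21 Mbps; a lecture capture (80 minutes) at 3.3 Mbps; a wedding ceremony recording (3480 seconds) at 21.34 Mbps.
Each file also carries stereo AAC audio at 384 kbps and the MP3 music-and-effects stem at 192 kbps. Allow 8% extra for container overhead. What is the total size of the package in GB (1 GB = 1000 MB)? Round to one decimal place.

29.5 GB

Audio total: 384 + 192 = 576 kbps = 0.576 Mbps.
product demo: 8.186 Mbps × 1320 s × 1.08 = 11670.0 Mb
concert recording: 21.576 Mbps × 5220 s × 1.08 = 121636.9 Mb
lecture capture: 3.876 Mbps × 4800 s × 1.08 = 20093.2 Mb
wedding ceremony recording: 21.916 Mbps × 3480 s × 1.08 = 82369.1 Mb
Total: 235769.1 Mb = 29471.1 MB.
= 29.47 GB.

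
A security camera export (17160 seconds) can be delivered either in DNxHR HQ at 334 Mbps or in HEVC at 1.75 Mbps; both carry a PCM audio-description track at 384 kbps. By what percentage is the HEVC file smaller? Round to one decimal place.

Audio: 384 kbps = 0.384 Mbps.
DNxHR HQ: 334.384 Mbps × 17160 s = 5738029.4 Mb = 667.995 GiB.
HEVC: 2.134 Mbps × 17160 s = 36619.4 Mb = 4.263 GiB.
Reduction: (1 − 4.263/667.995) × 100 = 99.36%.

99.4%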